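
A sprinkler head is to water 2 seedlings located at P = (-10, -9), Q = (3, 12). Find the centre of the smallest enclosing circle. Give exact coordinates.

(-3.5, 1.5)

The smallest circle enclosing two points has them as diameter endpoints.
Centre = midpoint = (-3.5, 1.5); r² = |PQ|²/4 = 610/4 = 152.5.
Centre = (-3.5, 1.5).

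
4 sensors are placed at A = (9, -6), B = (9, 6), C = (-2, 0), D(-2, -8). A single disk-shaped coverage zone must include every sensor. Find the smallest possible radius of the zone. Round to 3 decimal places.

8.902

By Welzl's lemma the MEC is supported by two points (diametrically opposite) or three points (on a circumcircle).
The farthest pair is B–D with squared distance 317. The circle on this segment as diameter has centre (3.5, -1) and r² = 317/4 = 79.25.
Check A: distance² to centre = 55.25 ≤ 79.25, so it lies inside.
All remaining points lie in this disk, and no smaller disk contains both endpoints, so this is the minimum enclosing circle.
r = √(79.25) ≈ 8.902.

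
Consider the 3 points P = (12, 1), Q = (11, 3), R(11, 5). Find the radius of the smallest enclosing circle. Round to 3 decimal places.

Side lengths²: PQ² = 5, PR² = 17, QR² = 4.
Since PR² = 17 ≥ 5 + 4 = 9, the angle opposite PR is not acute, so the smallest enclosing circle has PR as diameter.
Centre = midpoint of PR = (11.5, 3), r² = 17/4 = 4.25.
r = √(4.25) ≈ 2.062.

2.062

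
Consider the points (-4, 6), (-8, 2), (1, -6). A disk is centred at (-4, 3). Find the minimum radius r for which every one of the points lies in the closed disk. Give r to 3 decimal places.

The required radius is the distance from (-4, 3) to the farthest point.
Squared distances: 9, 17, 106.
Maximum is 106, attained at (1, -6).
r = √106 ≈ 10.296.

10.296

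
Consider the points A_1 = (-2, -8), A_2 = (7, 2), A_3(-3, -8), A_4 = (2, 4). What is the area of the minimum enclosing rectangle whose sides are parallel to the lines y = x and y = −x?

In coordinates u = x + y, v = x − y the rectangle is axis-aligned; the map (x,y)→(u,v) scales areas by 2.
u-values: -10, 9, -11, 6; range = 9 − (-11) = 20.
v-values: 6, 5, 5, -2; range = 6 − (-2) = 8.
Area = (20 × 8) / 2 = 80.

80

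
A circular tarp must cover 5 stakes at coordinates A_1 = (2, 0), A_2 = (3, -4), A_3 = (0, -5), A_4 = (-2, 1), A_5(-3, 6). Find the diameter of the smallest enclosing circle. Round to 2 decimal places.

The minimum enclosing circle is determined by three boundary points: A_2, A_3, A_5.
Their circumcentre is (-5/18, 5/6) with r² = 5525/162.
The farthest remaining point A_1 is at distance² 953/162 ≤ 5525/162.
Diameter = 2r = 2√(5525/162) ≈ 11.68.

11.68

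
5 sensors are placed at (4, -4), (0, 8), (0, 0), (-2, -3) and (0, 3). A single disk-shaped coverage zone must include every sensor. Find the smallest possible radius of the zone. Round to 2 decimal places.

6.33

The minimum enclosing circle is determined by three boundary points: (4, -4), (0, 8), (-2, -3).
Their circumcentre is (65/34, 67/34) with r² = 23125/578.
The farthest remaining point (0, 0) is at distance² 4357/578 ≤ 23125/578.
r = √(23125/578) ≈ 6.33.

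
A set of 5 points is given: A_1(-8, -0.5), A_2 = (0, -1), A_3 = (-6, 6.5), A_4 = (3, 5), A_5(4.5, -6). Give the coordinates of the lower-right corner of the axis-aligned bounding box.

x-range [-8, 4.5], y-range [-6, 6.5].
The lower-right corner is (4.5, -6).

(4.5, -6)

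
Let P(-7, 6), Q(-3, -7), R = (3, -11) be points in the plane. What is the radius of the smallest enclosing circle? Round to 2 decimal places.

9.86

Side lengths²: PQ² = 185, PR² = 389, QR² = 52.
Since PR² = 389 ≥ 185 + 52 = 237, the angle opposite PR is not acute, so the smallest enclosing circle has PR as diameter.
Centre = midpoint of PR = (-2, -2.5), r² = 389/4 = 97.25.
r = √(97.25) ≈ 9.86.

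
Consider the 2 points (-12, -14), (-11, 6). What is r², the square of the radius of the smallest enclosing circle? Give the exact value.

100.25

The smallest circle enclosing two points has them as diameter endpoints.
Centre = midpoint = (-11.5, -4); r² = |(-12, -14)−(-11, 6)|²/4 = 401/4 = 100.25.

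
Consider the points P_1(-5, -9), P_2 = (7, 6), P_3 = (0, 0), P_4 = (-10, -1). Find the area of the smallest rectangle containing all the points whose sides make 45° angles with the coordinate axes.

175.5

In coordinates u = x + y, v = x − y the rectangle is axis-aligned; the map (x,y)→(u,v) scales areas by 2.
u-values: -14, 13, 0, -11; range = 13 − (-14) = 27.
v-values: 4, 1, 0, -9; range = 4 − (-9) = 13.
Area = (27 × 13) / 2 = 175.5.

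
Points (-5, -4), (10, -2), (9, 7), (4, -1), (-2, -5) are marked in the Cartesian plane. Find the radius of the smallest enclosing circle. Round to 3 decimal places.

8.902

By Welzl's lemma the MEC is supported by two points (diametrically opposite) or three points (on a circumcircle).
The farthest pair is (-5, -4)–(9, 7) with squared distance 317. The circle on this segment as diameter has centre (2, 1.5) and r² = 317/4 = 79.25.
Check (10, -2): distance² to centre = 76.25 ≤ 79.25, so it lies inside.
All remaining points lie in this disk, and no smaller disk contains both endpoints, so this is the minimum enclosing circle.
r = √(79.25) ≈ 8.902.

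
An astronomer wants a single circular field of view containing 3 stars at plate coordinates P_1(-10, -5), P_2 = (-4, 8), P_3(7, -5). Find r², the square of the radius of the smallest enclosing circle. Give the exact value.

Side lengths²: P_1P_2² = 205, P_1P_3² = 289, P_2P_3² = 290.
Since P_2P_3² = 290 < 289 + 205 = 494, the triangle is acute, so the smallest enclosing circle is the circumcircle.
Circumcentre = (-1.5, -27/26), r² = 29725/338.

29725/338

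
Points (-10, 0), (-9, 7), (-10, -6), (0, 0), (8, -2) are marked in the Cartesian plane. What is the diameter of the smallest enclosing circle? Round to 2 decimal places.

The minimum enclosing circle is determined by three boundary points: (-9, 7), (-10, -6), (8, -2).
Their circumcentre is (-43/23, -2/23) with r² = 53465/529.
The farthest remaining point (-10, 0) is at distance² 34973/529 ≤ 53465/529.
Diameter = 2r = 2√(53465/529) ≈ 20.11.

20.11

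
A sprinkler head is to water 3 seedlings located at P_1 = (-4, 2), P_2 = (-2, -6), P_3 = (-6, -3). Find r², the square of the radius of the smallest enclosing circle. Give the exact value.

Side lengths²: P_1P_2² = 68, P_1P_3² = 29, P_2P_3² = 25.
Since P_1P_2² = 68 ≥ 29 + 25 = 54, the angle opposite P_1P_2 is not acute, so the smallest enclosing circle has P_1P_2 as diameter.
Centre = midpoint of P_1P_2 = (-3, -2), r² = 68/4 = 17.

17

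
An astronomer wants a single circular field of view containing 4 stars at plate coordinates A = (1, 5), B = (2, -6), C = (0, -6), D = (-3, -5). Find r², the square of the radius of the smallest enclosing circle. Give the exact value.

22997/729

By Welzl's lemma the MEC is supported by two points (diametrically opposite) or three points (on a circumcircle).
The minimum enclosing circle is determined by three boundary points: A, B, D.
Their circumcentre is (13/27, -16/27) with r² = 22997/729.
The farthest remaining point C is at distance² 21485/729 ≤ 22997/729.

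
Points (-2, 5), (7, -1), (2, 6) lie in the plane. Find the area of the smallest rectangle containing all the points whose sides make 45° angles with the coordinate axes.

In coordinates u = x + y, v = x − y the rectangle is axis-aligned; the map (x,y)→(u,v) scales areas by 2.
u-values: 3, 6, 8; range = 8 − 3 = 5.
v-values: -7, 8, -4; range = 8 − (-7) = 15.
Area = (5 × 15) / 2 = 37.5.

37.5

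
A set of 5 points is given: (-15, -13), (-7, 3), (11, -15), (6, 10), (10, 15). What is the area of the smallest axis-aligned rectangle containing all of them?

x ranges over [-15, 11], width 26.
y ranges over [-15, 15], height 30.
Area = 26 × 30 = 780.

780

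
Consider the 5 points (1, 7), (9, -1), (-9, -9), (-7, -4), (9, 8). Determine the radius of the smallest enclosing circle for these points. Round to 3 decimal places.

The minimum enclosing circle of a finite set is fixed by two of the points (as a diameter) or three (as a circumcircle).
The farthest pair is (-9, -9)–(9, 8) with squared distance 613. The circle on this segment as diameter has centre (0, -0.5) and r² = 613/4 = 153.25.
Check (1, 7): distance² to centre = 57.25 ≤ 153.25, so it lies inside.
All remaining points lie in this disk, and no smaller disk contains both endpoints, so this is the minimum enclosing circle.
r = √(153.25) ≈ 12.379.

12.379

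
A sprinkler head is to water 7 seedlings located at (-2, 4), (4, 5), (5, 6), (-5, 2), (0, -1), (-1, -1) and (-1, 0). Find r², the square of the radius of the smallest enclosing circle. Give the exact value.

A smallest enclosing disk is always determined by at most three of the input points on its boundary.
The farthest pair is (5, 6)–(-5, 2) with squared distance 116. The circle on this segment as diameter has centre (0, 4) and r² = 116/4 = 29.
Check (-2, 4): distance² to centre = 4 ≤ 29, so it lies inside.
All remaining points lie in this disk, and no smaller disk contains both endpoints, so this is the minimum enclosing circle.

29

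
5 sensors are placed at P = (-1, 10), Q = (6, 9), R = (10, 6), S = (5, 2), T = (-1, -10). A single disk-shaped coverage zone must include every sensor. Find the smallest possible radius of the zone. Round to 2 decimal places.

By Welzl's lemma the MEC is supported by two points (diametrically opposite) or three points (on a circumcircle).
The minimum enclosing circle is determined by three boundary points: P, R, T.
Their circumcentre is (35/22, 0) with r² = 51649/484.
The farthest remaining point Q is at distance² 48613/484 ≤ 51649/484.
r = √(51649/484) ≈ 10.33.

10.33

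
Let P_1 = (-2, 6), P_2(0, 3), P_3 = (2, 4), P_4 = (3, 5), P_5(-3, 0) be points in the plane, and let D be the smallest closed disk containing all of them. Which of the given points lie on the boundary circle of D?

The minimum enclosing circle is determined by three boundary points: P_1, P_4, P_5.
Their circumcentre is (-5/62, 161/62) with r² = 29341/1922.
The farthest remaining point P_3 is at distance² 12105/1922 ≤ 29341/1922.
The points at distance exactly r from the centre are P_1, P_4, P_5 — 3 points.

P_1, P_4, P_5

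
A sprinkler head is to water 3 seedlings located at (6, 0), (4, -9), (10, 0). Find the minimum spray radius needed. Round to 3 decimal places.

Call the three points A, B, C in the order given.
Side lengths²: AB² = 85, AC² = 16, BC² = 117.
Since BC² = 117 ≥ 85 + 16 = 101, the angle opposite BC is not acute, so the smallest enclosing circle has BC as diameter.
Centre = midpoint of BC = (7, -4.5), r² = 117/4 = 29.25.
r = √(29.25) ≈ 5.408.

5.408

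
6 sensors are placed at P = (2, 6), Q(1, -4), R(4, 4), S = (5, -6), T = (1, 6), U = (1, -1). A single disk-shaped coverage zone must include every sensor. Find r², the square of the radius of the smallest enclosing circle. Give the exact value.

40

The minimum enclosing circle of a finite set is fixed by two of the points (as a diameter) or three (as a circumcircle).
The farthest pair is S–T with squared distance 160. The circle on this segment as diameter has centre (3, 0) and r² = 160/4 = 40.
Check P: distance² to centre = 37 ≤ 40, so it lies inside.
All remaining points lie in this disk, and no smaller disk contains both endpoints, so this is the minimum enclosing circle.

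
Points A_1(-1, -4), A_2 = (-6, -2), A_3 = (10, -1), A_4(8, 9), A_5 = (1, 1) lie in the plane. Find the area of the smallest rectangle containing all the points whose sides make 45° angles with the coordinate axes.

In coordinates u = x + y, v = x − y the rectangle is axis-aligned; the map (x,y)→(u,v) scales areas by 2.
u-values: -5, -8, 9, 17, 2; range = 17 − (-8) = 25.
v-values: 3, -4, 11, -1, 0; range = 11 − (-4) = 15.
Area = (25 × 15) / 2 = 187.5.

187.5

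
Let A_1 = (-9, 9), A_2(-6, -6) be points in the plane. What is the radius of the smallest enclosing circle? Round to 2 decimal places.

7.65

The smallest circle enclosing two points has them as diameter endpoints.
Centre = midpoint = (-7.5, 1.5); r² = |A_1A_2|²/4 = 234/4 = 58.5.
r = √(58.5) ≈ 7.65.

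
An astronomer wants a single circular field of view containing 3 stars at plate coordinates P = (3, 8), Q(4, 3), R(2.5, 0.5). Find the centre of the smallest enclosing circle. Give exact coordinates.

(2.75, 4.25)

Side lengths²: PQ² = 26, PR² = 56.5, QR² = 8.5.
Since PR² = 56.5 ≥ 26 + 8.5 = 34.5, the angle opposite PR is not acute, so the smallest enclosing circle has PR as diameter.
Centre = midpoint of PR = (2.75, 4.25), r² = 56.5/4 = 14.125.
Centre = (2.75, 4.25).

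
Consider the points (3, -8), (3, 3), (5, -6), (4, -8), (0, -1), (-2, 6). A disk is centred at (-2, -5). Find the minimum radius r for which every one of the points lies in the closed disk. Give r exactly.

The required radius is the distance from (-2, -5) to the farthest point.
Squared distances: 34, 89, 50, 45, 20, 121.
Maximum is 121, attained at (-2, 6).
r = √121 = 11.

11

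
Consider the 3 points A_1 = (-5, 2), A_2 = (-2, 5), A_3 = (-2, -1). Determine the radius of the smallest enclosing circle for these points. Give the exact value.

Side lengths²: A_1A_2² = 18, A_1A_3² = 18, A_2A_3² = 36.
Since A_2A_3² = 36 ≥ 18 + 18 = 36, the angle opposite A_2A_3 is not acute, so the smallest enclosing circle has A_2A_3 as diameter.
Centre = midpoint of A_2A_3 = (-2, 2), r² = 36/4 = 9.
r = √9 = 3.

3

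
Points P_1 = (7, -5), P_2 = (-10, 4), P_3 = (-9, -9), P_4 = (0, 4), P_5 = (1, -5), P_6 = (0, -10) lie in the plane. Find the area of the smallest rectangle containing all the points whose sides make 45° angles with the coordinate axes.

In coordinates u = x + y, v = x − y the rectangle is axis-aligned; the map (x,y)→(u,v) scales areas by 2.
u-values: 2, -6, -18, 4, -4, -10; range = 4 − (-18) = 22.
v-values: 12, -14, 0, -4, 6, 10; range = 12 − (-14) = 26.
Area = (22 × 26) / 2 = 286.

286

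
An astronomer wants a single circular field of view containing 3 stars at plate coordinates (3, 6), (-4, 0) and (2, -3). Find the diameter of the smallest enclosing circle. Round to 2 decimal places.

9.83

Call the three points A, B, C in the order given.
Side lengths²: AB² = 85, AC² = 82, BC² = 45.
Since AB² = 85 < 82 + 45 = 127, the triangle is acute, so the smallest enclosing circle is the circumcircle.
Circumcentre = (23/38, 65/38), r² = 17425/722.
Diameter = 2r = 2√(17425/722) ≈ 9.83.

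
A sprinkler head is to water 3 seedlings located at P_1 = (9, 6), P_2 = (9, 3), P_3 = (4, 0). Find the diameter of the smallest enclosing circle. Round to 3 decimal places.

7.810

Side lengths²: P_1P_2² = 9, P_1P_3² = 61, P_2P_3² = 34.
Since P_1P_3² = 61 ≥ 34 + 9 = 43, the angle opposite P_1P_3 is not acute, so the smallest enclosing circle has P_1P_3 as diameter.
Centre = midpoint of P_1P_3 = (6.5, 3), r² = 61/4 = 15.25.
Diameter = 2r = 2√(15.25) ≈ 7.810.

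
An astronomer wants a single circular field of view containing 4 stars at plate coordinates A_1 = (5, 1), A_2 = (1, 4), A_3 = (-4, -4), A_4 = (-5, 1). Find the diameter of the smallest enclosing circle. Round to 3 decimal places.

10.500

The minimum enclosing circle is determined by three boundary points: A_1, A_3, A_4.
Their circumcentre is (0, -0.6) with r² = 27.56.
The farthest remaining point A_2 is at distance² 22.16 ≤ 27.56.
Diameter = 2r = 2√(27.56) ≈ 10.500.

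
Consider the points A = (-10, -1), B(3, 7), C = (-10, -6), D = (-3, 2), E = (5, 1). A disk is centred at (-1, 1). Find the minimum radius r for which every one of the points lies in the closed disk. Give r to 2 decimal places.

11.40

The required radius is the distance from (-1, 1) to the farthest point.
Squared distances: 85, 52, 130, 5, 36.
Maximum is 130, attained at C.
r = √130 ≈ 11.40.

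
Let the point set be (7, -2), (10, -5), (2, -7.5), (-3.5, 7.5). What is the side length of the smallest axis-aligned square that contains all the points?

The bounding box has width 13.5 and height 15.
An axis-aligned square enclosing the set must have side ≥ max(width, height).
So the minimum side is max(13.5, 15) = 15.

15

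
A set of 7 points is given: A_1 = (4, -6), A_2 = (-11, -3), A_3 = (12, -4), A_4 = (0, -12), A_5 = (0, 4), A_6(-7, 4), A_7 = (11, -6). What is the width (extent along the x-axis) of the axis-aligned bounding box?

23

max x = 12, min x = -11, so width = 23.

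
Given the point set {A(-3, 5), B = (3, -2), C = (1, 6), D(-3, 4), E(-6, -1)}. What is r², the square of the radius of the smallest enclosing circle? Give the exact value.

27.88

The minimum enclosing circle of a finite set is fixed by two of the points (as a diameter) or three (as a circumcircle).
The minimum enclosing circle is determined by three boundary points: B, C, E.
Their circumcentre is (-1.2, 1.2) with r² = 27.88.
The farthest remaining point A is at distance² 17.68 ≤ 27.88.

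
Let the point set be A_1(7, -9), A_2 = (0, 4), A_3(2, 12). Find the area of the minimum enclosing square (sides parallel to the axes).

The bounding box has width 7 and height 21.
An axis-aligned square enclosing the set must have side ≥ max(width, height).
So the minimum side is max(7, 21) = 21.
Area = 21² = 441.

441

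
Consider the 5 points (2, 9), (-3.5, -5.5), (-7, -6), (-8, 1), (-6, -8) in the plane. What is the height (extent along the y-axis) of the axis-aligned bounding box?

max y = 9, min y = -8, so height = 17.

17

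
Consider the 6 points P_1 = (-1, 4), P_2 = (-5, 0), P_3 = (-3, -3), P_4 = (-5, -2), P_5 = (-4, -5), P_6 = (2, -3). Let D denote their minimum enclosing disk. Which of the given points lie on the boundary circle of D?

P_1, P_5, P_6

The minimum enclosing circle of a finite set is fixed by two of the points (as a diameter) or three (as a circumcircle).
The minimum enclosing circle is determined by three boundary points: P_1, P_5, P_6.
Their circumcentre is (-2.125, -0.625) with r² = 22.65625.
The farthest remaining point P_4 is at distance² 10.15625 ≤ 22.65625.
The points at distance exactly r from the centre are P_1, P_5, P_6 — 3 points.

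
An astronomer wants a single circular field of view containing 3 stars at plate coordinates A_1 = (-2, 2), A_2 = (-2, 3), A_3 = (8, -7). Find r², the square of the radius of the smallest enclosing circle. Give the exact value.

Side lengths²: A_1A_2² = 1, A_1A_3² = 181, A_2A_3² = 200.
Since A_2A_3² = 200 ≥ 181 + 1 = 182, the angle opposite A_2A_3 is not acute, so the smallest enclosing circle has A_2A_3 as diameter.
Centre = midpoint of A_2A_3 = (3, -2), r² = 200/4 = 50.

50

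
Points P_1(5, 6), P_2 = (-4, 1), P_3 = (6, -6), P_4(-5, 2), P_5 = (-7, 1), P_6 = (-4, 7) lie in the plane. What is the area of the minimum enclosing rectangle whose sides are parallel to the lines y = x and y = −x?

In coordinates u = x + y, v = x − y the rectangle is axis-aligned; the map (x,y)→(u,v) scales areas by 2.
u-values: 11, -3, 0, -3, -6, 3; range = 11 − (-6) = 17.
v-values: -1, -5, 12, -7, -8, -11; range = 12 − (-11) = 23.
Area = (17 × 23) / 2 = 195.5.

195.5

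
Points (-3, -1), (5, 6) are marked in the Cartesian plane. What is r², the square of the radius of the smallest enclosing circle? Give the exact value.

28.25

The smallest circle enclosing two points has them as diameter endpoints.
Centre = midpoint = (1, 2.5); r² = |(-3, -1)−(5, 6)|²/4 = 113/4 = 28.25.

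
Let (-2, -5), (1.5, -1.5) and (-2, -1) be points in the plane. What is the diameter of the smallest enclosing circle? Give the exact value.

Call the three points A, B, C in the order given.
Side lengths²: AB² = 24.5, AC² = 16, BC² = 12.5.
Since AB² = 24.5 < 16 + 12.5 = 28.5, the triangle is acute, so the smallest enclosing circle is the circumcircle.
Circumcentre = (-0.5, -3), r² = 6.25.
Diameter = 2r = 2√(6.25) = 5.

5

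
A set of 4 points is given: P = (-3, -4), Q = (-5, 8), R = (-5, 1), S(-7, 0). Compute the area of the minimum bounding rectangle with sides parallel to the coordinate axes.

48

x ranges over [-7, -3], width 4.
y ranges over [-4, 8], height 12.
Area = 4 × 12 = 48.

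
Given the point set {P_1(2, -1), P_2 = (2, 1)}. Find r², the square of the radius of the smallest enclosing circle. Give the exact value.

The smallest circle enclosing two points has them as diameter endpoints.
Centre = midpoint = (2, 0); r² = |P_1P_2|²/4 = 4/4 = 1.

1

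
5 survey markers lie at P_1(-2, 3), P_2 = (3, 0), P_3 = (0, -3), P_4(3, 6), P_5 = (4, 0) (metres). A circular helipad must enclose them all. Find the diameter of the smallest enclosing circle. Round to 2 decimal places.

9.49

A smallest enclosing disk is always determined by at most three of the input points on its boundary.
The farthest pair is P_3–P_4 with squared distance 90. The circle on this segment as diameter has centre (1.5, 1.5) and r² = 90/4 = 22.5.
Check P_1: distance² to centre = 14.5 ≤ 22.5, so it lies inside.
All remaining points lie in this disk, and no smaller disk contains both endpoints, so this is the minimum enclosing circle.
Diameter = 2r = 2√(22.5) ≈ 9.49.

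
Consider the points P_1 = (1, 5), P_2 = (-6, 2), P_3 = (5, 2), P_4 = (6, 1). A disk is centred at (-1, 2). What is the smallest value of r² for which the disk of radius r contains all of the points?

The required radius is the distance from (-1, 2) to the farthest point.
Squared distances: 13, 25, 36, 50.
Maximum is 50, attained at P_4.

50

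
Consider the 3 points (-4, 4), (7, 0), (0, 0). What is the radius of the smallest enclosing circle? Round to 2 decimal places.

5.85

Call the three points A, B, C in the order given.
Side lengths²: AB² = 137, AC² = 32, BC² = 49.
Since AB² = 137 ≥ 49 + 32 = 81, the angle opposite AB is not acute, so the smallest enclosing circle has AB as diameter.
Centre = midpoint of AB = (1.5, 2), r² = 137/4 = 34.25.
r = √(34.25) ≈ 5.85.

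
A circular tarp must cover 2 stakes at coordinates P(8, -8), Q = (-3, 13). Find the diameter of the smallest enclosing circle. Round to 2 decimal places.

23.71

The smallest circle enclosing two points has them as diameter endpoints.
Centre = midpoint = (2.5, 2.5); r² = |PQ|²/4 = 562/4 = 140.5.
Diameter = 2r = 2√(140.5) ≈ 23.71.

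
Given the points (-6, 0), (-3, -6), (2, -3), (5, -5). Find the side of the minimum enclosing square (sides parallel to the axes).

The bounding box has width 11 and height 6.
An axis-aligned square enclosing the set must have side ≥ max(width, height).
So the minimum side is max(11, 6) = 11.

11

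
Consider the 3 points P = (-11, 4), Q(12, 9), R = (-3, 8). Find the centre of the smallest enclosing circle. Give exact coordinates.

(0.5, 6.5)

Side lengths²: PQ² = 554, PR² = 80, QR² = 226.
Since PQ² = 554 ≥ 226 + 80 = 306, the angle opposite PQ is not acute, so the smallest enclosing circle has PQ as diameter.
Centre = midpoint of PQ = (0.5, 6.5), r² = 554/4 = 138.5.
Centre = (0.5, 6.5).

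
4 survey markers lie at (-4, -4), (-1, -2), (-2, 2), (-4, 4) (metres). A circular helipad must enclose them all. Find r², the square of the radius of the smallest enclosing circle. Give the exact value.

The minimum enclosing circle of a finite set is fixed by two of the points (as a diameter) or three (as a circumcircle).
The farthest pair is (-4, -4)–(-4, 4) with squared distance 64. The circle on this segment as diameter has centre (-4, 0) and r² = 64/4 = 16.
Check (-1, -2): distance² to centre = 13 ≤ 16, so it lies inside.
All remaining points lie in this disk, and no smaller disk contains both endpoints, so this is the minimum enclosing circle.

16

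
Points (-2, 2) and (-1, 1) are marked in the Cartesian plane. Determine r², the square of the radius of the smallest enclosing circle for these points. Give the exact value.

The smallest circle enclosing two points has them as diameter endpoints.
Centre = midpoint = (-1.5, 1.5); r² = |(-2, 2)−(-1, 1)|²/4 = 2/4 = 0.5.

0.5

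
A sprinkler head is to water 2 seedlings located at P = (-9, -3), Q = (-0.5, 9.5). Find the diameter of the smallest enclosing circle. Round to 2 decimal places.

15.12

The smallest circle enclosing two points has them as diameter endpoints.
Centre = midpoint = (-4.75, 3.25); r² = |PQ|²/4 = 228.5/4 = 57.125.
Diameter = 2r = 2√(57.125) ≈ 15.12.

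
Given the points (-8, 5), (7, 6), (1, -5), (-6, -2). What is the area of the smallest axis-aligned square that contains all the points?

225

The bounding box has width 15 and height 11.
An axis-aligned square enclosing the set must have side ≥ max(width, height).
So the minimum side is max(15, 11) = 15.
Area = 15² = 225.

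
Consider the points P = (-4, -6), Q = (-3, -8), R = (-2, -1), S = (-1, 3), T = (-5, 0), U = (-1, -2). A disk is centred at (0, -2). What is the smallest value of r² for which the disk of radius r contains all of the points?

The required radius is the distance from (0, -2) to the farthest point.
Squared distances: 32, 45, 5, 26, 29, 1.
Maximum is 45, attained at Q.

45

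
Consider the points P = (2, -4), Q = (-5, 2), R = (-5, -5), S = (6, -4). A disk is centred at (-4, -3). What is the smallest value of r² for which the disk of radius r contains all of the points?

101

The required radius is the distance from (-4, -3) to the farthest point.
Squared distances: 37, 26, 5, 101.
Maximum is 101, attained at S.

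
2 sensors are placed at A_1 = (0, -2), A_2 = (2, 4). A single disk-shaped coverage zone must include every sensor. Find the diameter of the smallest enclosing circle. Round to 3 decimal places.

6.325

The smallest circle enclosing two points has them as diameter endpoints.
Centre = midpoint = (1, 1); r² = |A_1A_2|²/4 = 40/4 = 10.
Diameter = 2r = 2√10 ≈ 6.325.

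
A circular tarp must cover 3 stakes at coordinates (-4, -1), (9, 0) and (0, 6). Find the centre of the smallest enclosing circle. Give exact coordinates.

(143/58, -3/58)

Call the three points A, B, C in the order given.
Side lengths²: AB² = 170, AC² = 65, BC² = 117.
Since AB² = 170 < 117 + 65 = 182, the triangle is acute, so the smallest enclosing circle is the circumcircle.
Circumcentre = (143/58, -3/58), r² = 71825/1682.
Centre = (143/58, -3/58).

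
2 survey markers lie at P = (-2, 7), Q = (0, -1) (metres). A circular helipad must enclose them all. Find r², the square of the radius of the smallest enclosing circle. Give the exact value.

17

The smallest circle enclosing two points has them as diameter endpoints.
Centre = midpoint = (-1, 3); r² = |PQ|²/4 = 68/4 = 17.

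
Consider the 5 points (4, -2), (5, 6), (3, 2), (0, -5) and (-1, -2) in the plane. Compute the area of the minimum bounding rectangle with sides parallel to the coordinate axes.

66

x ranges over [-1, 5], width 6.
y ranges over [-5, 6], height 11.
Area = 6 × 11 = 66.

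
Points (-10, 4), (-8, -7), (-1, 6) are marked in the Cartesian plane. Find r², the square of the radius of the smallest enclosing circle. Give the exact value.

Call the three points A, B, C in the order given.
Side lengths²: AB² = 125, AC² = 85, BC² = 218.
Since BC² = 218 ≥ 125 + 85 = 210, the angle opposite BC is not acute, so the smallest enclosing circle has BC as diameter.
Centre = midpoint of BC = (-4.5, -0.5), r² = 218/4 = 54.5.

54.5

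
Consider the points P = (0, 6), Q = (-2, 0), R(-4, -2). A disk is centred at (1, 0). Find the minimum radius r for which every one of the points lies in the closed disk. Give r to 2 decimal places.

The required radius is the distance from (1, 0) to the farthest point.
Squared distances: 37, 9, 29.
Maximum is 37, attained at P.
r = √37 ≈ 6.08.

6.08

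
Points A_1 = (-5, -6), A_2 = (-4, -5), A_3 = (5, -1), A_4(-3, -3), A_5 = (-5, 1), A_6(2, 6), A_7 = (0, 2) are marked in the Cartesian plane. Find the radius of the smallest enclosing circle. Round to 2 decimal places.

The farthest pair is A_1–A_6 with squared distance 193. The circle on this segment as diameter has centre (-1.5, 0) and r² = 193/4 = 48.25.
Check A_2: distance² to centre = 31.25 ≤ 48.25, so it lies inside.
All remaining points lie in this disk, and no smaller disk contains both endpoints, so this is the minimum enclosing circle.
r = √(48.25) ≈ 6.95.

6.95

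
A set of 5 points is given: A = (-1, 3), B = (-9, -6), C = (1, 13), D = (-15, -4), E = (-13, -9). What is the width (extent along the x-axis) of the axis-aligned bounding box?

max x = 1, min x = -15, so width = 16.

16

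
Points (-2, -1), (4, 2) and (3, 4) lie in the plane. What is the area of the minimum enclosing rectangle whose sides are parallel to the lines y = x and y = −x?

In coordinates u = x + y, v = x − y the rectangle is axis-aligned; the map (x,y)→(u,v) scales areas by 2.
u-values: -3, 6, 7; range = 7 − (-3) = 10.
v-values: -1, 2, -1; range = 2 − (-1) = 3.
Area = (10 × 3) / 2 = 15.

15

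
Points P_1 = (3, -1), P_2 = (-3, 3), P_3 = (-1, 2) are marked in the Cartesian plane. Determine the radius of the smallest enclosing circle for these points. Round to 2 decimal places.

3.61

Side lengths²: P_1P_2² = 52, P_1P_3² = 25, P_2P_3² = 5.
Since P_1P_2² = 52 ≥ 25 + 5 = 30, the angle opposite P_1P_2 is not acute, so the smallest enclosing circle has P_1P_2 as diameter.
Centre = midpoint of P_1P_2 = (0, 1), r² = 52/4 = 13.
r = √13 ≈ 3.61.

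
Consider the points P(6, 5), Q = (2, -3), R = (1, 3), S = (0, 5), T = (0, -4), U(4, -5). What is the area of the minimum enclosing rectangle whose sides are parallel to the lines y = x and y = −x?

In coordinates u = x + y, v = x − y the rectangle is axis-aligned; the map (x,y)→(u,v) scales areas by 2.
u-values: 11, -1, 4, 5, -4, -1; range = 11 − (-4) = 15.
v-values: 1, 5, -2, -5, 4, 9; range = 9 − (-5) = 14.
Area = (15 × 14) / 2 = 105.

105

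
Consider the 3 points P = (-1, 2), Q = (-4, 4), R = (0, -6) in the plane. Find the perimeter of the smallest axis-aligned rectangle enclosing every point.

Width = max x − min x = 0 − (-4) = 4.
Height = max y − min y = 4 − (-6) = 10.
Perimeter = 2(4 + 10) = 28.

28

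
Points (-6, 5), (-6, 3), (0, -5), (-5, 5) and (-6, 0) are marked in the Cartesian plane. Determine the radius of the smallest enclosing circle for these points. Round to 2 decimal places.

The farthest pair is (-6, 5)–(0, -5) with squared distance 136. The circle on this segment as diameter has centre (-3, 0) and r² = 136/4 = 34.
Check (-6, 3): distance² to centre = 18 ≤ 34, so it lies inside.
All remaining points lie in this disk, and no smaller disk contains both endpoints, so this is the minimum enclosing circle.
r = √34 ≈ 5.83.

5.83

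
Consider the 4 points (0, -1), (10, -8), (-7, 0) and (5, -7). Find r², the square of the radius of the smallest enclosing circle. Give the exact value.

A smallest enclosing disk is always determined by at most three of the input points on its boundary.
The farthest pair is (10, -8)–(-7, 0) with squared distance 353. The circle on this segment as diameter has centre (1.5, -4) and r² = 353/4 = 88.25.
Check (0, -1): distance² to centre = 11.25 ≤ 88.25, so it lies inside.
All remaining points lie in this disk, and no smaller disk contains both endpoints, so this is the minimum enclosing circle.

88.25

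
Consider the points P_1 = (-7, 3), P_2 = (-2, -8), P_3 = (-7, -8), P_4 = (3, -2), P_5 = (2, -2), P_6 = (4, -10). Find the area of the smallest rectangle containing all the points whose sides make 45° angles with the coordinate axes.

In coordinates u = x + y, v = x − y the rectangle is axis-aligned; the map (x,y)→(u,v) scales areas by 2.
u-values: -4, -10, -15, 1, 0, -6; range = 1 − (-15) = 16.
v-values: -10, 6, 1, 5, 4, 14; range = 14 − (-10) = 24.
Area = (16 × 24) / 2 = 192.

192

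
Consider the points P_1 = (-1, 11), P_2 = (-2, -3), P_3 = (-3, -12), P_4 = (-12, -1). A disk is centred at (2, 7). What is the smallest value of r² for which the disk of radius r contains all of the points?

386

The required radius is the distance from (2, 7) to the farthest point.
Squared distances: 25, 116, 386, 260.
Maximum is 386, attained at P_3.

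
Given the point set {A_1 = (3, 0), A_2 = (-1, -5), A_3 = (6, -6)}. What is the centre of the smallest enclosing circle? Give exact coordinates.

(71/26, -101/26)

Side lengths²: A_1A_2² = 41, A_1A_3² = 45, A_2A_3² = 50.
Since A_2A_3² = 50 < 45 + 41 = 86, the triangle is acute, so the smallest enclosing circle is the circumcircle.
Circumcentre = (71/26, -101/26), r² = 5125/338.
Centre = (71/26, -101/26).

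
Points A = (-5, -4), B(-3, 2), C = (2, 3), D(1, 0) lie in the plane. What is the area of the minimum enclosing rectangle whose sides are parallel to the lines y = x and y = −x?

In coordinates u = x + y, v = x − y the rectangle is axis-aligned; the map (x,y)→(u,v) scales areas by 2.
u-values: -9, -1, 5, 1; range = 5 − (-9) = 14.
v-values: -1, -5, -1, 1; range = 1 − (-5) = 6.
Area = (14 × 6) / 2 = 42.

42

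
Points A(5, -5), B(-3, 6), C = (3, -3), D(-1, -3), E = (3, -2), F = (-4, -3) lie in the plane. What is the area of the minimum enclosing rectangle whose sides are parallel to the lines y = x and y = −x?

In coordinates u = x + y, v = x − y the rectangle is axis-aligned; the map (x,y)→(u,v) scales areas by 2.
u-values: 0, 3, 0, -4, 1, -7; range = 3 − (-7) = 10.
v-values: 10, -9, 6, 2, 5, -1; range = 10 − (-9) = 19.
Area = (10 × 19) / 2 = 95.

95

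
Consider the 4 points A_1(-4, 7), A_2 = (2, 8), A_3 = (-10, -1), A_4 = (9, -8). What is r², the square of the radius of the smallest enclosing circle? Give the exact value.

A smallest enclosing disk is always determined by at most three of the input points on its boundary.
The minimum enclosing circle is determined by three boundary points: A_2, A_3, A_4.
Their circumcentre is (11/34, -77/34) with r² = 62525/578.
The farthest remaining point A_1 is at distance² 60417/578 ≤ 62525/578.

62525/578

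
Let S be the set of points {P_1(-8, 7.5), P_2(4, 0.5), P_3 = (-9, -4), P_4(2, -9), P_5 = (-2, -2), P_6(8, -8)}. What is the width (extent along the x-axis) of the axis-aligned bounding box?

max x = 8, min x = -9, so width = 17.

17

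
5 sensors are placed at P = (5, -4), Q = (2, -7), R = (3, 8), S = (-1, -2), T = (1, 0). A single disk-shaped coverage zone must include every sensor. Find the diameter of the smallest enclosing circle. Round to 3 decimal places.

By Welzl's lemma the MEC is supported by two points (diametrically opposite) or three points (on a circumcircle).
The farthest pair is Q–R with squared distance 226. The circle on this segment as diameter has centre (2.5, 0.5) and r² = 226/4 = 56.5.
Check P: distance² to centre = 26.5 ≤ 56.5, so it lies inside.
All remaining points lie in this disk, and no smaller disk contains both endpoints, so this is the minimum enclosing circle.
Diameter = 2r = 2√(56.5) ≈ 15.033.

15.033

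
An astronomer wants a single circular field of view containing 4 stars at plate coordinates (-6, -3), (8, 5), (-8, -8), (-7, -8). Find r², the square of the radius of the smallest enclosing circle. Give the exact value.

106.25

The farthest pair is (8, 5)–(-8, -8) with squared distance 425. The circle on this segment as diameter has centre (0, -1.5) and r² = 425/4 = 106.25.
Check (-6, -3): distance² to centre = 38.25 ≤ 106.25, so it lies inside.
All remaining points lie in this disk, and no smaller disk contains both endpoints, so this is the minimum enclosing circle.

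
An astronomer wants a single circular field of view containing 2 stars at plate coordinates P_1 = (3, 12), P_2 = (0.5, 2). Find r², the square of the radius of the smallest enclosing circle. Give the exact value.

The smallest circle enclosing two points has them as diameter endpoints.
Centre = midpoint = (1.75, 7); r² = |P_1P_2|²/4 = 106.25/4 = 26.5625.

26.5625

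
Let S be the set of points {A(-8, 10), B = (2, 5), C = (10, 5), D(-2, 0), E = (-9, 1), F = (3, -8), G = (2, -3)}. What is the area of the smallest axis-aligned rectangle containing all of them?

x ranges over [-9, 10], width 19.
y ranges over [-8, 10], height 18.
Area = 19 × 18 = 342.

342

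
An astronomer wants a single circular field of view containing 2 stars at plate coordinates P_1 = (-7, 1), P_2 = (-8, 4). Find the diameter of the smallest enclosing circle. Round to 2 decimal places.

3.16

The smallest circle enclosing two points has them as diameter endpoints.
Centre = midpoint = (-7.5, 2.5); r² = |P_1P_2|²/4 = 10/4 = 2.5.
Diameter = 2r = 2√(2.5) ≈ 3.16.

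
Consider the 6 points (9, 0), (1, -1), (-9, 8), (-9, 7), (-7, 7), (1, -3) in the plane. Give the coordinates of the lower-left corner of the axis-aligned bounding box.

x-range [-9, 9], y-range [-3, 8].
The lower-left corner is (-9, -3).

(-9, -3)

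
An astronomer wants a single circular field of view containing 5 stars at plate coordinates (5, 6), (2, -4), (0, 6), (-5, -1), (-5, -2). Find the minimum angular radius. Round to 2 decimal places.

6.40

A smallest enclosing disk is always determined by at most three of the input points on its boundary.
The farthest pair is (5, 6)–(-5, -2) with squared distance 164. The circle on this segment as diameter has centre (0, 2) and r² = 164/4 = 41.
Check (2, -4): distance² to centre = 40 ≤ 41, so it lies inside.
All remaining points lie in this disk, and no smaller disk contains both endpoints, so this is the minimum enclosing circle.
r = √41 ≈ 6.40.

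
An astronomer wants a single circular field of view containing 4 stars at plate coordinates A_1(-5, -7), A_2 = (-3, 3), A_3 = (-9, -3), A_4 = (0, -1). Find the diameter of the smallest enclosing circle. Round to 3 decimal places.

A smallest enclosing disk is always determined by at most three of the input points on its boundary.
The farthest pair is A_1–A_2 with squared distance 104. The circle on this segment as diameter has centre (-4, -2) and r² = 104/4 = 26.
Check A_3: distance² to centre = 26 ≤ 26, so it lies inside.
All remaining points lie in this disk, and no smaller disk contains both endpoints, so this is the minimum enclosing circle.
Diameter = 2r = 2√26 ≈ 10.198.

10.198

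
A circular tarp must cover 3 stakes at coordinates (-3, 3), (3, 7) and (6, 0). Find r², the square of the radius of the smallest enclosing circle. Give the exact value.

Call the three points A, B, C in the order given.
Side lengths²: AB² = 52, AC² = 90, BC² = 58.
Since AC² = 90 < 58 + 52 = 110, the triangle is acute, so the smallest enclosing circle is the circumcircle.
Circumcentre = (16/9, 7/3), r² = 1885/81.

1885/81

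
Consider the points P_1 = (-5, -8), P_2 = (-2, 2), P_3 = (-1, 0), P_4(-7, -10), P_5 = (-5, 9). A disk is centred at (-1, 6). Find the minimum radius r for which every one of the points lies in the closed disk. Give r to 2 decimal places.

The required radius is the distance from (-1, 6) to the farthest point.
Squared distances: 212, 17, 36, 292, 25.
Maximum is 292, attained at P_4.
r = √292 ≈ 17.09.

17.09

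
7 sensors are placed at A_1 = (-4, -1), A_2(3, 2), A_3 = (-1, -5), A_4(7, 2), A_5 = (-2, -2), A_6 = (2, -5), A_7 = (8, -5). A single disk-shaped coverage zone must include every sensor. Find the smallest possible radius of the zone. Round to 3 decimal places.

6.374

By Welzl's lemma the MEC is supported by two points (diametrically opposite) or three points (on a circumcircle).
The minimum enclosing circle is determined by three boundary points: A_1, A_4, A_7.
Their circumcentre is (2.25, -2.25) with r² = 40.625.
The farthest remaining point A_2 is at distance² 18.625 ≤ 40.625.
r = √(40.625) ≈ 6.374.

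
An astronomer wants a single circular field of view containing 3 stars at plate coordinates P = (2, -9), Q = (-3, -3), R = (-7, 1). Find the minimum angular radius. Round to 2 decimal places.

Side lengths²: PQ² = 61, PR² = 181, QR² = 32.
Since PR² = 181 ≥ 61 + 32 = 93, the angle opposite PR is not acute, so the smallest enclosing circle has PR as diameter.
Centre = midpoint of PR = (-2.5, -4), r² = 181/4 = 45.25.
r = √(45.25) ≈ 6.73.

6.73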